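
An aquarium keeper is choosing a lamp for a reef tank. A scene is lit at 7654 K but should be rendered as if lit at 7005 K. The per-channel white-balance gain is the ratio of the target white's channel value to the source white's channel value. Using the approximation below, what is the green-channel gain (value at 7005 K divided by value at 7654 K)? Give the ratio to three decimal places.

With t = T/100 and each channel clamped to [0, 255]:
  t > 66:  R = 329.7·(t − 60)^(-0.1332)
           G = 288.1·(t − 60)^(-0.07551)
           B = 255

1.038

At 7654 K (t = 76.54):
  G = 288.1·(76.54 − 60)^(-0.07551) = 288.1·16.54^(-0.07551) = 288.1·0.80907 = 233.094.
At 7005 K (t = 70.05):
  G = 288.1·(70.05 − 60)^(-0.07551) = 288.1·10.05^(-0.07551) = 288.1·0.84009 = 242.030.
Gain = 242.030 / 233.094 = 1.0383 → 1.038.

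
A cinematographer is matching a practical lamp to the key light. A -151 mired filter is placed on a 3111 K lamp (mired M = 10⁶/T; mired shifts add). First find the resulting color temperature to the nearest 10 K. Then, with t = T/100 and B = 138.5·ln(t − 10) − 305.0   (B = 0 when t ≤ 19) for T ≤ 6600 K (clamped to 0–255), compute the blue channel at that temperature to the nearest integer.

M_in = 10⁶/3111 = 321.44; M_out = 321.44 + (-151) = 170.44.
T_out = 10⁶/170.44 = 5867.2 K → 5870 K; t = 58.7.
B = 138.5·ln(58.7 − 10) − 305.0 = 138.5·ln 48.7 − 305.0 = 138.5·3.8857 − 305.0 = 233.167.
Rounded: 233.

233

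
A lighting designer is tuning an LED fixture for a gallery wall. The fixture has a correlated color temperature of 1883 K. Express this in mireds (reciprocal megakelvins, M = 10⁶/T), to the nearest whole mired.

531 mireds

M = 10⁶ / 1883 = 531.067 → 531 mireds.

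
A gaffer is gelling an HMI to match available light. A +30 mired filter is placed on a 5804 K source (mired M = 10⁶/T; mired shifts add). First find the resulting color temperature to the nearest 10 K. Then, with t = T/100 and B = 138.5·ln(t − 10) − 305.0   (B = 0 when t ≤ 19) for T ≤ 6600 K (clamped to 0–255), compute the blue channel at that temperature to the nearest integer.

204

M_in = 10⁶/5804 = 172.29; M_out = 172.29 + (+30) = 202.29.
T_out = 10⁶/202.29 = 4943.3 K → 4940 K; t = 49.4.
B = 138.5·ln(49.4 − 10) − 305.0 = 138.5·ln 39.4 − 305.0 = 138.5·3.6738 − 305.0 = 203.817.
Rounded: 204.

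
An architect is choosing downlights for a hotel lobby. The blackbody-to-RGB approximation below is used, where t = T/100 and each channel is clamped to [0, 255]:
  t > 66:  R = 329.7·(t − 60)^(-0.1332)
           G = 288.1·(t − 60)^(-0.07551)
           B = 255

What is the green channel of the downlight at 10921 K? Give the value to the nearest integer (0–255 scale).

215

t = 10921/100 = 109.21; the t > 66 branch applies.
G = 288.1·(109.21 − 60)^(-0.07551) = 288.1·49.21^(-0.07551) = 288.1·0.74513 = 214.672.
Rounded: 215.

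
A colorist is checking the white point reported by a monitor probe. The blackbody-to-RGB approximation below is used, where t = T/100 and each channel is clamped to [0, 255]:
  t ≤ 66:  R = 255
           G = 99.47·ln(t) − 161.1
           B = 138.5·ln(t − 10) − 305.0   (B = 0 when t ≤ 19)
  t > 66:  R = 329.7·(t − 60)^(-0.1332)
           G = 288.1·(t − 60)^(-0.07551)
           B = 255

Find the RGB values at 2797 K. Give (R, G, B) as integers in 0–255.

t = 2797/100 = 27.97; the t ≤ 66 branch applies.
R = 255 by definition for t ≤ 66.
G = 99.47·ln 27.97 − 161.1 = 99.47·3.3311 − 161.1 = 170.248.
B = 138.5·ln(27.97 − 10) − 305.0 = 138.5·ln 17.97 − 305.0 = 138.5·2.8887 − 305.0 = 95.085.
Rounded: (255, 170, 95).

(255, 170, 95)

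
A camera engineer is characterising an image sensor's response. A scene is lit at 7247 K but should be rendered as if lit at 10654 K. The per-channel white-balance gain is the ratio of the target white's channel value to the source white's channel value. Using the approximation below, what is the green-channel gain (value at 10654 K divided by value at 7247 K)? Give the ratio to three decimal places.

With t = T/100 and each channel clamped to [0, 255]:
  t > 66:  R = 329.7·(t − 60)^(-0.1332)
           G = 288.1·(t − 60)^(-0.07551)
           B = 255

0.905

At 7247 K (t = 72.47):
  G = 288.1·(72.47 − 60)^(-0.07551) = 288.1·12.47^(-0.07551) = 288.1·0.82652 = 238.119.
At 10654 K (t = 106.54):
  G = 288.1·(106.54 − 60)^(-0.07551) = 288.1·46.54^(-0.07551) = 288.1·0.74828 = 215.579.
Gain = 215.579 / 238.119 = 0.9053 → 0.905.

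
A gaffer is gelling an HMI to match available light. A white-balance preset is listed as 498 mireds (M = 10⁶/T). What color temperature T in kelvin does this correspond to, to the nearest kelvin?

T = 10⁶ / 498 = 2008.03 K → 2008 K.

2008 K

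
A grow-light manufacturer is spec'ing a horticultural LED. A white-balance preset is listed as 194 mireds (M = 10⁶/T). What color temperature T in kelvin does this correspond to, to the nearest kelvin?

T = 10⁶ / 194 = 5154.64 K → 5155 K.

5155 K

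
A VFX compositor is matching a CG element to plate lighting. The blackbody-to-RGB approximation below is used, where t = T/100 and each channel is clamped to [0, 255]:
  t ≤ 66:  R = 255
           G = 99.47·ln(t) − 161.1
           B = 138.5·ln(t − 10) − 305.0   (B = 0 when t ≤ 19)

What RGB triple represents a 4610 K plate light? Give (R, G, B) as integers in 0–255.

(255, 220, 192)

t = 4610/100 = 46.1; the t ≤ 66 branch applies.
R = 255 by definition for t ≤ 66.
G = 99.47·ln 46.1 − 161.1 = 99.47·3.8308 − 161.1 = 219.951.
B = 138.5·ln(46.1 − 10) − 305.0 = 138.5·ln 36.1 − 305.0 = 138.5·3.5863 − 305.0 = 191.702.
Rounded: (255, 220, 192).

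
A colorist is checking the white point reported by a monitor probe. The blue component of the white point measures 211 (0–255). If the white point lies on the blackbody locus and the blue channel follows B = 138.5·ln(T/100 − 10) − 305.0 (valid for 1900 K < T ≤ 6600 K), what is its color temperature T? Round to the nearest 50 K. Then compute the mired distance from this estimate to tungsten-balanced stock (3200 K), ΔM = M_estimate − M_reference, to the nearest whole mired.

ln(t − 10) = (211 + 305.0) / 138.5 = 3.7256.
t − 10 = e^3.7256 = 41.497, so t = 51.497.
T = 100·t = 5150 K → 5150 K to the nearest 50 K.
M_estimate = 10⁶/5150 = 194.17; M_reference = 10⁶/3200 = 312.50.
ΔM = 194.17 − 312.50 = -118.33 → -118 mireds.

-118 mireds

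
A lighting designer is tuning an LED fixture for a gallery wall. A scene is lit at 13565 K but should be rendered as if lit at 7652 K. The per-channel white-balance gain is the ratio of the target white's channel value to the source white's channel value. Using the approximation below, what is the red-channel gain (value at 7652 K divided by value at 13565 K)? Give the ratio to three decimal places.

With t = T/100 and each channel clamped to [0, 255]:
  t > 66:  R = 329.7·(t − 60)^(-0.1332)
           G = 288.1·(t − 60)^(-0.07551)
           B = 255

At 13565 K (t = 135.65):
  R = 329.7·(135.65 − 60)^(-0.1332) = 329.7·75.65^(-0.1332) = 329.7·0.56201 = 185.294.
At 7652 K (t = 76.52):
  R = 329.7·(76.52 − 60)^(-0.1332) = 329.7·16.52^(-0.1332) = 329.7·0.68827 = 226.924.
Gain = 226.924 / 185.294 = 1.2247 → 1.225.

1.225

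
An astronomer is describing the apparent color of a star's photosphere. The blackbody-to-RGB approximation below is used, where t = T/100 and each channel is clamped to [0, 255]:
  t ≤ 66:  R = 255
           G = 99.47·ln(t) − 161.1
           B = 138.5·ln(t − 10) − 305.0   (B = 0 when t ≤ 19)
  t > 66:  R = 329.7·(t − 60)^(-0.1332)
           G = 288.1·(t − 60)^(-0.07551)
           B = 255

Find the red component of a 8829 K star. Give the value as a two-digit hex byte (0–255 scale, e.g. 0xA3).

0xD3

t = 8829/100 = 88.29; the t > 66 branch applies.
R = 329.7·(88.29 − 60)^(-0.1332) = 329.7·28.29^(-0.1332) = 329.7·0.64068 = 211.233.
Rounded: 211; in hex, 0xD3.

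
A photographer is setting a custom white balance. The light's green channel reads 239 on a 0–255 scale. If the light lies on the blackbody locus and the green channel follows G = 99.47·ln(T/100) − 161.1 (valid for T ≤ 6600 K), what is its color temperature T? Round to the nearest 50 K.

ln t = (239 + 161.1) / 99.47 = 4.0223.
t = e^4.0223 = 55.830.
T = 100·t = 5583 K → 5600 K to the nearest 50 K.

5600 K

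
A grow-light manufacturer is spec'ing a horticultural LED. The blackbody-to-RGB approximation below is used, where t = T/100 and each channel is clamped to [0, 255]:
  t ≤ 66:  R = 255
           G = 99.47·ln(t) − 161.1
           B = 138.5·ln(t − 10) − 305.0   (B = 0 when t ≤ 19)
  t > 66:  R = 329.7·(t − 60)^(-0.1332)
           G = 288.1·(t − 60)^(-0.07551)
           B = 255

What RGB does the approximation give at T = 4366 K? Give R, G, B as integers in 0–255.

t = 4366/100 = 43.66; the t ≤ 66 branch applies.
R = 255 by definition for t ≤ 66.
G = 99.47·ln 43.66 − 161.1 = 99.47·3.7764 − 161.1 = 214.542.
B = 138.5·ln(43.66 − 10) − 305.0 = 138.5·ln 33.66 − 305.0 = 138.5·3.5163 − 305.0 = 182.009.
Rounded: (255, 215, 182).

R=255, G=215, B=182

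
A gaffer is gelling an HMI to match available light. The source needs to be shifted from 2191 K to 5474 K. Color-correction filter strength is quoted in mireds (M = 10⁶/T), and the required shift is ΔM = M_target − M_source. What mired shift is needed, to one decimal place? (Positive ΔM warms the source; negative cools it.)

-273.7 mireds

M_source = 10⁶/2191 = 456.413; M_target = 10⁶/5474 = 182.682.
ΔM = 182.682 − 456.413 = -273.731 → -273.7 mireds, a cooling shift.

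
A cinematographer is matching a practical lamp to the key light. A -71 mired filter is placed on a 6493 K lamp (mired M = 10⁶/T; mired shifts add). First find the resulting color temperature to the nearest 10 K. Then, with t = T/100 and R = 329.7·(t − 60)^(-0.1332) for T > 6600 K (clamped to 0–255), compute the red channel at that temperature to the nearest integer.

191

M_in = 10⁶/6493 = 154.01; M_out = 154.01 + (-71) = 83.01.
T_out = 10⁶/83.01 = 12046.4 K → 12050 K; t = 120.5.
R = 329.7·(120.5 − 60)^(-0.1332) = 329.7·60.5^(-0.1332) = 329.7·0.57899 = 190.893.
Rounded: 191.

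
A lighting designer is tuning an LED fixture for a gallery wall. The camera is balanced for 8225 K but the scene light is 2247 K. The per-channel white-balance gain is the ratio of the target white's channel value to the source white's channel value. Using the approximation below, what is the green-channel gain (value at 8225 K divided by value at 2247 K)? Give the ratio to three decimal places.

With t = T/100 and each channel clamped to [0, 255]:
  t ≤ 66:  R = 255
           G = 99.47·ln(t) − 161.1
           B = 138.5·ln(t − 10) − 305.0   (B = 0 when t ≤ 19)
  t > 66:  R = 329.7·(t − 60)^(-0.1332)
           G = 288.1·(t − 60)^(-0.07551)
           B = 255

1.535

At 2247 K (t = 22.47):
  G = 99.47·ln 22.47 − 161.1 = 99.47·3.1122 − 161.1 = 148.469.
At 8225 K (t = 82.25):
  G = 288.1·(82.25 − 60)^(-0.07551) = 288.1·22.25^(-0.07551) = 288.1·0.79116 = 227.933.
Gain = 227.933 / 148.469 = 1.5352 → 1.535.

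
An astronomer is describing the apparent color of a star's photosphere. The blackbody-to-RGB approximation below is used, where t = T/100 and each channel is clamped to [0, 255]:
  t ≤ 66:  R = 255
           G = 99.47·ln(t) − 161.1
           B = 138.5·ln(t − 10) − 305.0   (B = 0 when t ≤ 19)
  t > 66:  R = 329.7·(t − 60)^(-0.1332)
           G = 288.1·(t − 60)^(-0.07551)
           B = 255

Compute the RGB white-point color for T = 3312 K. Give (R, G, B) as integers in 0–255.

t = 3312/100 = 33.12; the t ≤ 66 branch applies.
R = 255 by definition for t ≤ 66.
G = 99.47·ln 33.12 − 161.1 = 99.47·3.5001 − 161.1 = 187.059.
B = 138.5·ln(33.12 − 10) − 305.0 = 138.5·ln 23.12 − 305.0 = 138.5·3.1407 − 305.0 = 129.987.
Rounded: (255, 187, 130).

(255, 187, 130)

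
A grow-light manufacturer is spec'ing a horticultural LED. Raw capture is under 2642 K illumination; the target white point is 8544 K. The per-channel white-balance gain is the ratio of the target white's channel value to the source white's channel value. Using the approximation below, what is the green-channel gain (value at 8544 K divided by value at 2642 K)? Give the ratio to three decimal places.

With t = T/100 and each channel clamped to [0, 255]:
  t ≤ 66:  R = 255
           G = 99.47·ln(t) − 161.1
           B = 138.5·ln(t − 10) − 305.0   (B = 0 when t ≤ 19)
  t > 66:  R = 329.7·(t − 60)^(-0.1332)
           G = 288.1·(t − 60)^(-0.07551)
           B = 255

1.371

At 2642 K (t = 26.42):
  G = 99.47·ln 26.42 − 161.1 = 99.47·3.2741 − 161.1 = 164.577.
At 8544 K (t = 85.44):
  G = 288.1·(85.44 − 60)^(-0.07551) = 288.1·25.44^(-0.07551) = 288.1·0.78319 = 225.638.
Gain = 225.638 / 164.577 = 1.3710 → 1.371.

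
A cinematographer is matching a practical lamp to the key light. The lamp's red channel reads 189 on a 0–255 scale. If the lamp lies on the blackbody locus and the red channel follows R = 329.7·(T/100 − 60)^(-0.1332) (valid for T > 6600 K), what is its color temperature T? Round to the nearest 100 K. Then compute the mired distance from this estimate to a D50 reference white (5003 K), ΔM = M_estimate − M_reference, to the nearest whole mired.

(t − 60)^(-0.1332) = 189/329.7 = 0.57325.
t − 60 = 0.57325^(1/-0.1332) = 0.57325^(-7.508) = 65.199, so t = 125.199.
T = 100·t = 12520 K → 12500 K to the nearest 100 K.
M_estimate = 10⁶/12500 = 80.00; M_reference = 10⁶/5003 = 199.88.
ΔM = 80.00 − 199.88 = -119.88 → -120 mireds.

-120 mireds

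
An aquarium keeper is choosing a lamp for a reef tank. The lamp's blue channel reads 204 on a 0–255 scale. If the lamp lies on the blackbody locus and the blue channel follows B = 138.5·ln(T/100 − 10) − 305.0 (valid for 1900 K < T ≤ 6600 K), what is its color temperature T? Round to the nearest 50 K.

4950 K

ln(t − 10) = (204 + 305.0) / 138.5 = 3.6751.
t − 10 = e^3.6751 = 39.452, so t = 49.452.
T = 100·t = 4945 K → 4950 K to the nearest 50 K.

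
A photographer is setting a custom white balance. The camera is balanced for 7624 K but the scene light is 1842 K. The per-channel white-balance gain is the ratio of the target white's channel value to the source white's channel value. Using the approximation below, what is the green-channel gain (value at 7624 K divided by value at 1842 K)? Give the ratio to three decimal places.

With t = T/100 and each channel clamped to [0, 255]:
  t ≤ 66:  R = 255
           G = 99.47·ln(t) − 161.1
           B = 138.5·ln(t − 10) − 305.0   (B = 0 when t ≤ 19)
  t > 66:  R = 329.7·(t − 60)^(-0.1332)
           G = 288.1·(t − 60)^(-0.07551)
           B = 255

1.814

At 1842 K (t = 18.42):
  G = 99.47·ln 18.42 − 161.1 = 99.47·2.9134 − 161.1 = 128.700.
At 7624 K (t = 76.24):
  G = 288.1·(76.24 − 60)^(-0.07551) = 288.1·16.24^(-0.07551) = 288.1·0.81019 = 233.417.
Gain = 233.417 / 128.700 = 1.8137 → 1.814.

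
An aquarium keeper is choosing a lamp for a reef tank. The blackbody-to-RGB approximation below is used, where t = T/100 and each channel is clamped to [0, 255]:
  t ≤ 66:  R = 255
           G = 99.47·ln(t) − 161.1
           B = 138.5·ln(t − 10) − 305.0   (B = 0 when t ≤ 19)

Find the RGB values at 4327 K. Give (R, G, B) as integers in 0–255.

t = 4327/100 = 43.27; the t ≤ 66 branch applies.
R = 255 by definition for t ≤ 66.
G = 99.47·ln 43.27 − 161.1 = 99.47·3.7675 − 161.1 = 213.649.
B = 138.5·ln(43.27 − 10) − 305.0 = 138.5·ln 33.27 − 305.0 = 138.5·3.5047 − 305.0 = 180.395.
Rounded: (255, 214, 180).

(255, 214, 180)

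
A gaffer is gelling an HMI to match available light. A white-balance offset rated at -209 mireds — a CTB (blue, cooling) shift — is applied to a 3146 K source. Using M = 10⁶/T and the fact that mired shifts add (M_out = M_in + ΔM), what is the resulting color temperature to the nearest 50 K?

M_in = 10⁶/3146 = 317.86 mireds.
M_out = 317.86 + (-209) = 108.86 mireds.
T_out = 10⁶/108.86 = 9185.8 K → 9200 K.

9200 K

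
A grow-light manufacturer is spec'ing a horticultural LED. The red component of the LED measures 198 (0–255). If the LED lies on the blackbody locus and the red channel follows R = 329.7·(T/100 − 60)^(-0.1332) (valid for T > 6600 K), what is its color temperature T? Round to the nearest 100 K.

10600 K

(t − 60)^(-0.1332) = 198/329.7 = 0.60055.
t − 60 = 0.60055^(1/-0.1332) = 0.60055^(-7.508) = 45.980, so t = 105.980.
T = 100·t = 10598 K → 10600 K to the nearest 100 K.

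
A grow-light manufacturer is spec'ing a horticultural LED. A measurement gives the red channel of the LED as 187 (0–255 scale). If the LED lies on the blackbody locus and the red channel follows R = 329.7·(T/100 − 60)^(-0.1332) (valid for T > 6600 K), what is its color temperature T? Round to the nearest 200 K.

(t − 60)^(-0.1332) = 187/329.7 = 0.56718.
t − 60 = 0.56718^(1/-0.1332) = 0.56718^(-7.508) = 70.620, so t = 130.620.
T = 100·t = 13062 K → 13000 K to the nearest 200 K.

13000 K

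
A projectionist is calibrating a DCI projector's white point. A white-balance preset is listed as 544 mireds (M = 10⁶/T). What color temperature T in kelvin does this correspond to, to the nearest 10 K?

T = 10⁶ / 544 = 1838.24 K → 1840 K.

1840 K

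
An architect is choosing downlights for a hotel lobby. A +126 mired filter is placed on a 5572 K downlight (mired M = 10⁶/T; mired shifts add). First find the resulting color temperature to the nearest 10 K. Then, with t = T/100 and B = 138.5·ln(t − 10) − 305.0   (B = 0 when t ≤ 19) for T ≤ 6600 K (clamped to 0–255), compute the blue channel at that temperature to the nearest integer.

127

M_in = 10⁶/5572 = 179.47; M_out = 179.47 + (+126) = 305.47.
T_out = 10⁶/305.47 = 3273.7 K → 3270 K; t = 32.7.
B = 138.5·ln(32.7 − 10) − 305.0 = 138.5·ln 22.7 − 305.0 = 138.5·3.1224 − 305.0 = 127.448.
Rounded: 127.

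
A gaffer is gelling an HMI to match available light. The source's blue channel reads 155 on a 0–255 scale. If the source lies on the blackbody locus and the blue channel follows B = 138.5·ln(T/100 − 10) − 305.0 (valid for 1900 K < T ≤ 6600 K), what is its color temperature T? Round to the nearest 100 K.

3800 K

ln(t − 10) = (155 + 305.0) / 138.5 = 3.3213.
t − 10 = e^3.3213 = 27.696, so t = 37.696.
T = 100·t = 3770 K → 3800 K to the nearest 100 K.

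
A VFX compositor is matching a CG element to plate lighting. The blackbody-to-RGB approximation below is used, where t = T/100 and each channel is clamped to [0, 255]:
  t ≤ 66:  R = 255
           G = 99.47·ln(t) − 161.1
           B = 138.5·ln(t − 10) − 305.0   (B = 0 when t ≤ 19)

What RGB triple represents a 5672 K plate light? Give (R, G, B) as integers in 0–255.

t = 5672/100 = 56.72; the t ≤ 66 branch applies.
R = 255 by definition for t ≤ 66.
G = 99.47·ln 56.72 − 161.1 = 99.47·4.0381 − 161.1 = 240.572.
B = 138.5·ln(56.72 − 10) − 305.0 = 138.5·ln 46.72 − 305.0 = 138.5·3.8442 − 305.0 = 227.418.
Rounded: (255, 241, 227).

(255, 241, 227)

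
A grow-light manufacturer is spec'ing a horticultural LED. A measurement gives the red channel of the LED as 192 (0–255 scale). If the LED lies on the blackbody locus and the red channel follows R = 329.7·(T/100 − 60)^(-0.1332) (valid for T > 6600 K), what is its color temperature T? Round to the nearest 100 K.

11800 K

(t − 60)^(-0.1332) = 192/329.7 = 0.58235.
t − 60 = 0.58235^(1/-0.1332) = 0.58235^(-7.508) = 57.929, so t = 117.929.
T = 100·t = 11793 K → 11800 K to the nearest 100 K.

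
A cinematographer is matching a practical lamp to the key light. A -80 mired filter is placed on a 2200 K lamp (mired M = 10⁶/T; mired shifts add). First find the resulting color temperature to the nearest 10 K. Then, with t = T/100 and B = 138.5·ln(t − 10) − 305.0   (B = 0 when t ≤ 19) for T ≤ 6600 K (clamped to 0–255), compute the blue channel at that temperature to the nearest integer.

M_in = 10⁶/2200 = 454.55; M_out = 454.55 + (-80) = 374.55.
T_out = 10⁶/374.55 = 2669.9 K → 2670 K; t = 26.7.
B = 138.5·ln(26.7 − 10) − 305.0 = 138.5·ln 16.7 − 305.0 = 138.5·2.8154 − 305.0 = 84.934.
Rounded: 85.

85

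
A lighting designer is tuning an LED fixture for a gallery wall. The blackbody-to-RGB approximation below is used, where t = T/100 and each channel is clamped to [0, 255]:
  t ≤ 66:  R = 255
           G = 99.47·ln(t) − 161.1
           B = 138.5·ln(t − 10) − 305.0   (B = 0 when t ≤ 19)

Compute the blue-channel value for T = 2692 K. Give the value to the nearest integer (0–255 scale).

87

t = 2692/100 = 26.92; the t ≤ 66 branch applies.
B = 138.5·ln(26.92 − 10) − 305.0 = 138.5·ln 16.92 − 305.0 = 138.5·2.8285 − 305.0 = 86.747.
Rounded: 87.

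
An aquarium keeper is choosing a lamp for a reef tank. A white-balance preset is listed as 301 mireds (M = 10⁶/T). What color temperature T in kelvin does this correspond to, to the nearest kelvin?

T = 10⁶ / 301 = 3322.26 K → 3322 K.

3322 K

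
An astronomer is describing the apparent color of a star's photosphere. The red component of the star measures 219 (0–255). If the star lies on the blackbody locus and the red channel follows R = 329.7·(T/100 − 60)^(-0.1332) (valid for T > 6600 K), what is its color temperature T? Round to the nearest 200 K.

8200 K

(t − 60)^(-0.1332) = 219/329.7 = 0.66424.
t − 60 = 0.66424^(1/-0.1332) = 0.66424^(-7.508) = 21.572, so t = 81.572.
T = 100·t = 8157 K → 8200 K to the nearest 200 K.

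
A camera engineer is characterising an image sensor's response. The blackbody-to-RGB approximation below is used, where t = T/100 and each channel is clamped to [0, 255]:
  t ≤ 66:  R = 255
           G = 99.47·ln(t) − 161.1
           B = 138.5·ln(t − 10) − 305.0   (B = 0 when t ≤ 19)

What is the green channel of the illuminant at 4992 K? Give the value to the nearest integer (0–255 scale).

228

t = 4992/100 = 49.92; the t ≤ 66 branch applies.
G = 99.47·ln 49.92 − 161.1 = 99.47·3.9104 − 161.1 = 227.870.
Rounded: 228.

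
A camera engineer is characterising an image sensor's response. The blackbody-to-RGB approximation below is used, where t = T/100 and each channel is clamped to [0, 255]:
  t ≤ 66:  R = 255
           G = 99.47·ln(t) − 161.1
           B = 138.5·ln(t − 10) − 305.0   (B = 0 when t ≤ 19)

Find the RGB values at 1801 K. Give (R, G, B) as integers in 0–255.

t = 1801/100 = 18.01; the t ≤ 66 branch applies.
R = 255 by definition for t ≤ 66.
G = 99.47·ln 18.01 − 161.1 = 99.47·2.8909 − 161.1 = 126.461.
t = 18.01 ≤ 19, so B = 0.
Rounded: (255, 126, 0).

(255, 126, 0)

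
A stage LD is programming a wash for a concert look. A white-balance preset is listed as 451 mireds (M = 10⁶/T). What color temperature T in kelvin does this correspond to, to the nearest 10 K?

T = 10⁶ / 451 = 2217.29 K → 2220 K.

2220 K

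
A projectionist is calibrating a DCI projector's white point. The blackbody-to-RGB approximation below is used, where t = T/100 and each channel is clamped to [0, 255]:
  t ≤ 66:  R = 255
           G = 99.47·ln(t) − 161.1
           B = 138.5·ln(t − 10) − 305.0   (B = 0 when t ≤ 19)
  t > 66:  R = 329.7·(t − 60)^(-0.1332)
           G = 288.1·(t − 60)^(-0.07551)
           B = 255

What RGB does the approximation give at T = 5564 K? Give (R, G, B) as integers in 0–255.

(255, 239, 224)

t = 5564/100 = 55.64; the t ≤ 66 branch applies.
R = 255 by definition for t ≤ 66.
G = 99.47·ln 55.64 − 161.1 = 99.47·4.0189 − 161.1 = 238.660.
B = 138.5·ln(55.64 − 10) − 305.0 = 138.5·ln 45.64 − 305.0 = 138.5·3.8208 − 305.0 = 224.179.
Rounded: (255, 239, 224).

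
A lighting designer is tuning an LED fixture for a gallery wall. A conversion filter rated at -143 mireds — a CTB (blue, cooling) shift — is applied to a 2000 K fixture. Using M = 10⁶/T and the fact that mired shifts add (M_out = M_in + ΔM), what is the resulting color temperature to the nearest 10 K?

M_in = 10⁶/2000 = 500.00 mireds.
M_out = 500.00 + (-143) = 357.00 mireds.
T_out = 10⁶/357.00 = 2801.1 K → 2800 K.

2800 K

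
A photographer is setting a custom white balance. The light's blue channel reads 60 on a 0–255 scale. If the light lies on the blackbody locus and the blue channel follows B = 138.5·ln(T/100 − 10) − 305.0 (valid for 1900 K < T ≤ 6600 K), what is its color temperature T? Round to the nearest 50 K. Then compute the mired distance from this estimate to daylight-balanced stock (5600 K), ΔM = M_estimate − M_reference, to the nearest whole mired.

ln(t − 10) = (60 + 305.0) / 138.5 = 2.6354.
t − 10 = e^2.6354 = 13.949, so t = 23.949.
T = 100·t = 2395 K → 2400 K to the nearest 50 K.
M_estimate = 10⁶/2400 = 416.67; M_reference = 10⁶/5600 = 178.57.
ΔM = 416.67 − 178.57 = 238.10 → +238 mireds.

+238 mireds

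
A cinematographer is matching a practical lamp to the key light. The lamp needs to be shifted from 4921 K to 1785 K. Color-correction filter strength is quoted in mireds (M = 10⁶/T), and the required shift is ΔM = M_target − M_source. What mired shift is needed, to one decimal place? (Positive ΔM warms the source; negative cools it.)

M_source = 10⁶/4921 = 203.211; M_target = 10⁶/1785 = 560.224.
ΔM = 560.224 − 203.211 = 357.013 → +357.0 mireds, a warming shift.

+357.0 mireds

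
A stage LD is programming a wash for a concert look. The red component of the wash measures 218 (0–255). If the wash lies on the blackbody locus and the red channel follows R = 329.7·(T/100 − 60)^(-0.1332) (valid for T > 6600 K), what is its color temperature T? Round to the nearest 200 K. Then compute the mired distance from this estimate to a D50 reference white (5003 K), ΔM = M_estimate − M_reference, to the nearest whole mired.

-78 mireds

(t − 60)^(-0.1332) = 218/329.7 = 0.66121.
t − 60 = 0.66121^(1/-0.1332) = 0.66121^(-7.508) = 22.326, so t = 82.326.
T = 100·t = 8233 K → 8200 K to the nearest 200 K.
M_estimate = 10⁶/8200 = 121.95; M_reference = 10⁶/5003 = 199.88.
ΔM = 121.95 − 199.88 = -77.93 → -78 mireds.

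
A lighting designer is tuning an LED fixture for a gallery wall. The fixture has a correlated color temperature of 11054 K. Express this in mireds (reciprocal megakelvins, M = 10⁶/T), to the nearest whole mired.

M = 10⁶ / 11054 = 90.465 → 90 mireds.

90 mireds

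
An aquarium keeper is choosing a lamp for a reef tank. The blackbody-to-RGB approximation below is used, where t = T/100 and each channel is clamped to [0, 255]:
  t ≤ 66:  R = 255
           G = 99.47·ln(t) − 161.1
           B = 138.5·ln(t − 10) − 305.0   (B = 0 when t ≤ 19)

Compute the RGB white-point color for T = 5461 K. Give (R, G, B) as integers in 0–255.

t = 5461/100 = 54.61; the t ≤ 66 branch applies.
R = 255 by definition for t ≤ 66.
G = 99.47·ln 54.61 − 161.1 = 99.47·4.0002 − 161.1 = 236.802.
B = 138.5·ln(54.61 − 10) − 305.0 = 138.5·ln 44.61 − 305.0 = 138.5·3.7980 − 305.0 = 221.017.
Rounded: (255, 237, 221).

(255, 237, 221)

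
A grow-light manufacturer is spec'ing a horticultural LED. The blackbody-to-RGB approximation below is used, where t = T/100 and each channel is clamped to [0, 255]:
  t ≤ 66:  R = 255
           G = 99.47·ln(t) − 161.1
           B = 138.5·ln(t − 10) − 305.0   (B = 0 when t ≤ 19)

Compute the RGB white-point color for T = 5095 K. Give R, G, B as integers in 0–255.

t = 5095/100 = 50.95; the t ≤ 66 branch applies.
R = 255 by definition for t ≤ 66.
G = 99.47·ln 50.95 − 161.1 = 99.47·3.9308 − 161.1 = 229.901.
B = 138.5·ln(50.95 − 10) − 305.0 = 138.5·ln 40.95 − 305.0 = 138.5·3.7124 − 305.0 = 209.161.
Rounded: (255, 230, 209).

R=255, G=230, B=209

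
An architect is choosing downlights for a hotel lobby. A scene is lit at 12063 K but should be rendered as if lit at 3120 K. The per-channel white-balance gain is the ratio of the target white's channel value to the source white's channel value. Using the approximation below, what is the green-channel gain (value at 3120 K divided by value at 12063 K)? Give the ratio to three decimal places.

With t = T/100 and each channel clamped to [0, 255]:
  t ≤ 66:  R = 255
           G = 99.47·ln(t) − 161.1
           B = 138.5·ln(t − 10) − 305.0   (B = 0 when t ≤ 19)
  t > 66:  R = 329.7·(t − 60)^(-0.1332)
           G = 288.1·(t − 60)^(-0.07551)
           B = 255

At 12063 K (t = 120.63):
  G = 288.1·(120.63 − 60)^(-0.07551) = 288.1·60.63^(-0.07551) = 288.1·0.73348 = 211.316.
At 3120 K (t = 31.2):
  G = 99.47·ln 31.2 − 161.1 = 99.47·3.4404 − 161.1 = 181.118.
Gain = 181.118 / 211.316 = 0.8571 → 0.857.

0.857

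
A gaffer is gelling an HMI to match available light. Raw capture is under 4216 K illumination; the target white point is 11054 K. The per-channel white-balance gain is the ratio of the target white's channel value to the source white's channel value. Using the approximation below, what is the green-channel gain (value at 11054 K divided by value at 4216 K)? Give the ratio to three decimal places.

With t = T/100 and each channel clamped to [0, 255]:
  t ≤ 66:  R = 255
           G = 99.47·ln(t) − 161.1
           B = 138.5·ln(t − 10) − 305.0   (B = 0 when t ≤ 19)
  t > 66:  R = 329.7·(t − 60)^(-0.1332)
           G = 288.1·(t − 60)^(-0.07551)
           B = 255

1.015

At 4216 K (t = 42.16):
  G = 99.47·ln 42.16 − 161.1 = 99.47·3.7415 − 161.1 = 211.064.
At 11054 K (t = 110.54):
  G = 288.1·(110.54 − 60)^(-0.07551) = 288.1·50.54^(-0.07551) = 288.1·0.74363 = 214.241.
Gain = 214.241 / 211.064 = 1.0150 → 1.015.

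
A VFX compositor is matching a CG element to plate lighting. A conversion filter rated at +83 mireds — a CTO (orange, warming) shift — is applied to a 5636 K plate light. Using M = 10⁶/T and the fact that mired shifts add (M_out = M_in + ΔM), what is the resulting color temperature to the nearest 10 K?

M_in = 10⁶/5636 = 177.43 mireds.
M_out = 177.43 + (+83) = 260.43 mireds.
T_out = 10⁶/260.43 = 3839.8 K → 3840 K.

3840 K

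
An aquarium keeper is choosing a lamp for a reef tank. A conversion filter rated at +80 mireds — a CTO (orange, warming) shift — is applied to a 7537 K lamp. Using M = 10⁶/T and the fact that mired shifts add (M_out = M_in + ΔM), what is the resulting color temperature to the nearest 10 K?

4700 K

M_in = 10⁶/7537 = 132.68 mireds.
M_out = 132.68 + (+80) = 212.68 mireds.
T_out = 10⁶/212.68 = 4701.9 K → 4700 K.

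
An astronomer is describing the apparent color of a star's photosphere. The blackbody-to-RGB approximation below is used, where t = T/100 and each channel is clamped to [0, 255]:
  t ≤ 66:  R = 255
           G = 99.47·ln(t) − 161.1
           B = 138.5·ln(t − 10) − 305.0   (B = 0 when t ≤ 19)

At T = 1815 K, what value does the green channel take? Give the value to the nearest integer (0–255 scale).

t = 1815/100 = 18.15; the t ≤ 66 branch applies.
G = 99.47·ln 18.15 − 161.1 = 99.47·2.8987 − 161.1 = 127.231.
Rounded: 127.

127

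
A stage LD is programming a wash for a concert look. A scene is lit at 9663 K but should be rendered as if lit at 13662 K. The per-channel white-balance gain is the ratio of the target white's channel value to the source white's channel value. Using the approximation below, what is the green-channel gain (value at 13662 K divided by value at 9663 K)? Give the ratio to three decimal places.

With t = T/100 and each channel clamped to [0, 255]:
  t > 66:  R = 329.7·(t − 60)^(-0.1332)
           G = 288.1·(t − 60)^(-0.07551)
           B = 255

0.946

At 9663 K (t = 96.63):
  G = 288.1·(96.63 − 60)^(-0.07551) = 288.1·36.63^(-0.07551) = 288.1·0.76193 = 219.512.
At 13662 K (t = 136.62):
  G = 288.1·(136.62 − 60)^(-0.07551) = 288.1·76.62^(-0.07551) = 288.1·0.72063 = 207.614.
Gain = 207.614 / 219.512 = 0.9458 → 0.946.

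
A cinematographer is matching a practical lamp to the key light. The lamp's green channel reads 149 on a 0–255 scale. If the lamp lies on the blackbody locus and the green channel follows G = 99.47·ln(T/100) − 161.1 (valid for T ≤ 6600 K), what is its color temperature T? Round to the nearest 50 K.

ln t = (149 + 161.1) / 99.47 = 3.1175.
t = e^3.1175 = 22.590.
T = 100·t = 2259 K → 2250 K to the nearest 50 K.

2250 K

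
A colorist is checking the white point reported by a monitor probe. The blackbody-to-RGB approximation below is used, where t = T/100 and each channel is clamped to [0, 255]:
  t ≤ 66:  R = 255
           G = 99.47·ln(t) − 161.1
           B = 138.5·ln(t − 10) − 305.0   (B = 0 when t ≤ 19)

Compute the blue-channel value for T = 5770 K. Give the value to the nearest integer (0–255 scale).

230

t = 5770/100 = 57.7; the t ≤ 66 branch applies.
B = 138.5·ln(57.7 − 10) − 305.0 = 138.5·ln 47.7 − 305.0 = 138.5·3.8649 − 305.0 = 230.293.
Rounded: 230.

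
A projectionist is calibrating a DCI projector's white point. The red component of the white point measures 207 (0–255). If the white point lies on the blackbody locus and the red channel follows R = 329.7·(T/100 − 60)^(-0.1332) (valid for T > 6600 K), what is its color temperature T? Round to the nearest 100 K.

9300 K

(t − 60)^(-0.1332) = 207/329.7 = 0.62784.
t − 60 = 0.62784^(1/-0.1332) = 0.62784^(-7.508) = 32.933, so t = 92.933.
T = 100·t = 9293 K → 9300 K to the nearest 100 K.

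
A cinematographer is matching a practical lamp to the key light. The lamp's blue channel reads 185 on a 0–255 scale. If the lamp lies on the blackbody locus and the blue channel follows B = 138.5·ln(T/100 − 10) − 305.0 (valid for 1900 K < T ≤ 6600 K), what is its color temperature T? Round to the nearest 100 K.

ln(t − 10) = (185 + 305.0) / 138.5 = 3.5379.
t − 10 = e^3.5379 = 34.395, so t = 44.395.
T = 100·t = 4439 K → 4400 K to the nearest 100 K.

4400 K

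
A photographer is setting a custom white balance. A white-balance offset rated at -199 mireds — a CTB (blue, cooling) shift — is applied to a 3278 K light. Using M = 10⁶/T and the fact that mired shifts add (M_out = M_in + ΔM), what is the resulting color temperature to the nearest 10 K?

M_in = 10⁶/3278 = 305.06 mireds.
M_out = 305.06 + (-199) = 106.06 mireds.
T_out = 10⁶/106.06 = 9428.3 K → 9430 K.

9430 K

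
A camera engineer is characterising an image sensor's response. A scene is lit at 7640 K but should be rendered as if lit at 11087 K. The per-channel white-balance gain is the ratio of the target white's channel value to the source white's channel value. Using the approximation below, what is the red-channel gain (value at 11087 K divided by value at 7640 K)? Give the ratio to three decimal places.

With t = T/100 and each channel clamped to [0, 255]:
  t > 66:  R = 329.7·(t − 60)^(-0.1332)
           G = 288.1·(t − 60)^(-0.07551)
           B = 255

0.860

At 7640 K (t = 76.4):
  R = 329.7·(76.4 − 60)^(-0.1332) = 329.7·16.4^(-0.1332) = 329.7·0.68894 = 227.144.
At 11087 K (t = 110.87):
  R = 329.7·(110.87 − 60)^(-0.1332) = 329.7·50.87^(-0.1332) = 329.7·0.59251 = 195.352.
Gain = 195.352 / 227.144 = 0.8600 → 0.860.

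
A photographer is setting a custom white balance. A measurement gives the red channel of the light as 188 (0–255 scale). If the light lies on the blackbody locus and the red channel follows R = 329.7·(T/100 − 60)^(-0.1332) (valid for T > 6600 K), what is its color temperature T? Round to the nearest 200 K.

12800 K

(t − 60)^(-0.1332) = 188/329.7 = 0.57022.
t − 60 = 0.57022^(1/-0.1332) = 0.57022^(-7.508) = 67.848, so t = 127.848.
T = 100·t = 12785 K → 12800 K to the nearest 200 K.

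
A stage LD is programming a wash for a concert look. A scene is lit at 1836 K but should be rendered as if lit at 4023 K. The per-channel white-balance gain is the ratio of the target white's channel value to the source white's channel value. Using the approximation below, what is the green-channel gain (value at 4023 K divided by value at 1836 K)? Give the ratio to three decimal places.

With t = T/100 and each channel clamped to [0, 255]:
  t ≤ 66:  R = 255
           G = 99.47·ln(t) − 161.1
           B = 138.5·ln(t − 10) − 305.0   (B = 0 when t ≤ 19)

1.608

At 1836 K (t = 18.36):
  G = 99.47·ln 18.36 − 161.1 = 99.47·2.9102 − 161.1 = 128.375.
At 4023 K (t = 40.23):
  G = 99.47·ln 40.23 − 161.1 = 99.47·3.6946 − 161.1 = 206.403.
Gain = 206.403 / 128.375 = 1.6078 → 1.608.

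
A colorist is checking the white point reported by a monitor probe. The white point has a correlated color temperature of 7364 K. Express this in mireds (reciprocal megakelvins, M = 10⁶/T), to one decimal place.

M = 10⁶ / 7364 = 135.796 → 135.8 mireds.

135.8 mireds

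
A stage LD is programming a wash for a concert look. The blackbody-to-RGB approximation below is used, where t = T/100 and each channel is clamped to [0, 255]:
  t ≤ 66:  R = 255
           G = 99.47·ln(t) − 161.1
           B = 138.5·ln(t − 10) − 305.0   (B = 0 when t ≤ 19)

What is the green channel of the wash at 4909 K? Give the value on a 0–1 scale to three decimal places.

0.887

t = 4909/100 = 49.09; the t ≤ 66 branch applies.
G = 99.47·ln 49.09 − 161.1 = 99.47·3.8937 − 161.1 = 226.202.
On a 0–1 scale: 226.202/255 = 0.8871 → 0.887.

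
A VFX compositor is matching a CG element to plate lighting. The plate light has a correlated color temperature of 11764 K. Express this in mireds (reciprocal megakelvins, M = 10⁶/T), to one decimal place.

M = 10⁶ / 11764 = 85.005 → 85.0 mireds.

85.0 mireds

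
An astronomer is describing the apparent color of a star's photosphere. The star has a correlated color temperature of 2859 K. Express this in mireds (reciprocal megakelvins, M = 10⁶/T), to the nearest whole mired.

350 mireds

M = 10⁶ / 2859 = 349.773 → 350 mireds.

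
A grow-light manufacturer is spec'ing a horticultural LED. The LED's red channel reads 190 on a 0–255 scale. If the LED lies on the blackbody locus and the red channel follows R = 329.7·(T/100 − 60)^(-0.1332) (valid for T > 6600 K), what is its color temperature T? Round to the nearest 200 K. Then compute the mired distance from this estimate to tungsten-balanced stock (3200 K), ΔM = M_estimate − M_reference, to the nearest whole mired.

(t − 60)^(-0.1332) = 190/329.7 = 0.57628.
t − 60 = 0.57628^(1/-0.1332) = 0.57628^(-7.508) = 62.667, so t = 122.667.
T = 100·t = 12267 K → 12200 K to the nearest 200 K.
M_estimate = 10⁶/12200 = 81.97; M_reference = 10⁶/3200 = 312.50.
ΔM = 81.97 − 312.50 = -230.53 → -231 mireds.

-231 mireds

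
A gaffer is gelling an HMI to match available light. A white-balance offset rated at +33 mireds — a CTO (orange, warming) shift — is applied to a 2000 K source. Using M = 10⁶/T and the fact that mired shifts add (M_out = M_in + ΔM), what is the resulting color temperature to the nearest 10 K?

M_in = 10⁶/2000 = 500.00 mireds.
M_out = 500.00 + (+33) = 533.00 mireds.
T_out = 10⁶/533.00 = 1876.2 K → 1880 K.

1880 K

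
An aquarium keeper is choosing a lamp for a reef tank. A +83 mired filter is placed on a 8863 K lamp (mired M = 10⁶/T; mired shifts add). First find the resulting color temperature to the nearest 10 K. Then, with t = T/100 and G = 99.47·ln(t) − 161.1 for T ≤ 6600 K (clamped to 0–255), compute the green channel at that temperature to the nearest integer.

230

M_in = 10⁶/8863 = 112.83; M_out = 112.83 + (+83) = 195.83.
T_out = 10⁶/195.83 = 5106.5 K → 5110 K; t = 51.1.
G = 99.47·ln 51.1 − 161.1 = 99.47·3.9338 − 161.1 = 230.194.
Rounded: 230.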